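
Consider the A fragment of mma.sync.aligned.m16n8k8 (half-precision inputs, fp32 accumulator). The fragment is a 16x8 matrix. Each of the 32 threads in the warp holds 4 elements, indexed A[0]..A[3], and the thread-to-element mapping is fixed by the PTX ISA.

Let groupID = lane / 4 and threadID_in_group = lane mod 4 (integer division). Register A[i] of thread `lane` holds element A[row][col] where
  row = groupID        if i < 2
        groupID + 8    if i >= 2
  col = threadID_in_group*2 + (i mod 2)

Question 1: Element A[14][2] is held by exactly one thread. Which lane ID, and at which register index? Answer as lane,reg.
25,2

r=14→G=6,rhi=1  c=2→T=1,p=0
L=6*4+1=25  i=1*2+0=2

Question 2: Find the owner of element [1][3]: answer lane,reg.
5,1

r: 1->gid=1,r8=0  c: 3->tid=1,i&1=1
L=1*4+1=5  i=0*2+1=1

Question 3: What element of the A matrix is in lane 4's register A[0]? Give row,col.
lane 4⇒4/4=1, 4 mod 4=0
i=0  r:1+0⇒1  c:2·0+0⇒0

1,0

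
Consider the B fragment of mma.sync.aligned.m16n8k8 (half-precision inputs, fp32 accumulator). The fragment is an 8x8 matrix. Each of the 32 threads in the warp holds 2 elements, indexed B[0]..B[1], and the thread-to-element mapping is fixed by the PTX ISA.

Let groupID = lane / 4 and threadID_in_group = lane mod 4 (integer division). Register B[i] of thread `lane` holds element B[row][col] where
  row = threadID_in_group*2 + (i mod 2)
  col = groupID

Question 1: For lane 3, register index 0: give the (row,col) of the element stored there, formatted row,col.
lane 3: gid=0 (3/4), tid=3 (3%4)
i=0: r=3*2+0=6, c=gid=0

6,0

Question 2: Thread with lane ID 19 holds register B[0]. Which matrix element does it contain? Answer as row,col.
19: g=4,t=3
[0] (3*2+0,4) = (6,4)

6,4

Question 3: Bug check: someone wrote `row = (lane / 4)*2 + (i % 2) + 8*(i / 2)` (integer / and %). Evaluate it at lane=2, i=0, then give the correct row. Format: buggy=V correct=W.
buggy=0 correct=4

`(lane / 4)*2 + (i % 2) + 8*(i / 2)`[2,0]->0
L=2->gid=2>>2=0, tid=2&3=2
[0]->row 2·2+0=4  col gid=0
row: 0 vs 4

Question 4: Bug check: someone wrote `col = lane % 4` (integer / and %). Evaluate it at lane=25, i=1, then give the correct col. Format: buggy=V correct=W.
buggy=1 correct=6

`lane % 4`[25,1]=>1
lane 25: grp=6 (25/4), tig=1 (25%4)
i=1: r=1*2+1=3, c=grp=6
col: 1 vs 6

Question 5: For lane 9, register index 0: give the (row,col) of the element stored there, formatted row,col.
lane 9: gid=2 (9/4), tid=1 (9%4)
i=0: r=1*2+0=2, c=gid=2

2,2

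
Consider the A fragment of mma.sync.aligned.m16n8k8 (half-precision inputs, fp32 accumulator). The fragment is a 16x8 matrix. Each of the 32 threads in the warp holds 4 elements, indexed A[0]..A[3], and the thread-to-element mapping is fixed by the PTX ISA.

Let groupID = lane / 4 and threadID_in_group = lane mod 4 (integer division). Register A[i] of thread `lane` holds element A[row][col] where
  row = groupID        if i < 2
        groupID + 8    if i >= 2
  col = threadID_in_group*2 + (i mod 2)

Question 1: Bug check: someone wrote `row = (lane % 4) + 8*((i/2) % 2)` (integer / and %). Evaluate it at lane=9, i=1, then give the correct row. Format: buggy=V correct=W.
`(lane % 4) + 8*((i/2) % 2)`[9,1]->1
9: g=2,t=1
[1] (2+0,1*2+1) = (2,3)
row: 1 vs 2

buggy=1 correct=2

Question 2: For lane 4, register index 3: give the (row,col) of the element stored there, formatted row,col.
9,1

L=4->g=4>>2=1, t=4&3=0
[3]->row 1+8=9  col 0·2+1=1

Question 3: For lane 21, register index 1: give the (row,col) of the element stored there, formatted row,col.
5,3

lane 21=>21/4=5, 21 mod 4=1
i=1  r:5+0=>5  c:2·1+1=>3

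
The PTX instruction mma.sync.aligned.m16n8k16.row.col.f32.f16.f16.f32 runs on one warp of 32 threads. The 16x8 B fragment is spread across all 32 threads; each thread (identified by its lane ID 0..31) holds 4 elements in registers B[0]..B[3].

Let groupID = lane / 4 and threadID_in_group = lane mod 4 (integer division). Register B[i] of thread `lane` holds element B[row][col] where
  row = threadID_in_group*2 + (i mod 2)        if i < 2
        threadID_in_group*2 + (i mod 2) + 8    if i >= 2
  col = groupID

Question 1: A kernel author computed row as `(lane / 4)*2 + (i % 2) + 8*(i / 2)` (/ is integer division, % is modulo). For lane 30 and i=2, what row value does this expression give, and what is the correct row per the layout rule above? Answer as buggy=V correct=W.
`(lane / 4)*2 + (i % 2) + 8*(i / 2)`[30,2]->22
30: g=7,t=2
[2] (2*2+0+8,7) = (12,7)
row: 22 vs 12

buggy=22 correct=12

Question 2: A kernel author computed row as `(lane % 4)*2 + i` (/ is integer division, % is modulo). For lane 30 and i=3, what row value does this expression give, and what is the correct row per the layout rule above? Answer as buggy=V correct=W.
`(lane % 4)*2 + i`[30,3]->7
L=30->g=30>>2=7, t=30&3=2
[3]->row 2·2+1+8=13  col g=7
row: 7 vs 13

buggy=7 correct=13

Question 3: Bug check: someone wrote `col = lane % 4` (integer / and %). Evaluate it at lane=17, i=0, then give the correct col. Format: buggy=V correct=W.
buggy=1 correct=4

`lane % 4`[17,0]⇒1
lane 17⇒17/4=4, 17 mod 4=1
i=0  r:2·1+0+0⇒2  c:4
col: 1 vs 4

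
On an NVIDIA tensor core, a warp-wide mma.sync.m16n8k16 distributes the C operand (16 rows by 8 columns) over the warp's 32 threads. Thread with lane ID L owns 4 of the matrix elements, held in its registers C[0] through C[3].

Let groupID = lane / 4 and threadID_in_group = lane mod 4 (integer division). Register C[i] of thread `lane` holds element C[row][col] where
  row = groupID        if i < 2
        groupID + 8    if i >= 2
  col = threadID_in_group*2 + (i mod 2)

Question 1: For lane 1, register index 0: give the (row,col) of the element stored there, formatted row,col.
0,2

L=1->g=1>>2=0, t=1&3=1
[0]->row 0+0=0  col 1·2+0=2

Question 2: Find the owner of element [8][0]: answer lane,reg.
0,2

r=8⇒gr=0,Rb=1  c=0⇒th=0,odd=0
L=0*4+0=0  i=1*2+0=2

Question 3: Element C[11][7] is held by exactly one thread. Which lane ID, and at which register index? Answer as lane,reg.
r=11⇒gr=3,Rb=1  c=7⇒th=3,odd=1
L=3*4+3=15  i=1*2+1=3

15,3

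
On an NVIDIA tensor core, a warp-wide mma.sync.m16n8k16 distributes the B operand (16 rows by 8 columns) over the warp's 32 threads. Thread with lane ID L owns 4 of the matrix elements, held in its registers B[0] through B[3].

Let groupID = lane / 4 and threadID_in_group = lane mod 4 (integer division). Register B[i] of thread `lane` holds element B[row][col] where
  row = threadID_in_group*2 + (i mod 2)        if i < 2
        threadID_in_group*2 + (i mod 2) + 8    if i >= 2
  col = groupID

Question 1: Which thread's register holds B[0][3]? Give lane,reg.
c=3→G=3  r=0→rhi=0,T=0,p=0
L=3*4+0=12  i=0*2+0=0

12,0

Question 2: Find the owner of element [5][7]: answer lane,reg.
30,1

c:7=>grp=7  r:5=>rB=0,tig=2,lo=1
L=7*4+2=30  i=0*2+1=1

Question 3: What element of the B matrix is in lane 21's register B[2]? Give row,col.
10,5

21: G=5,T=1
[2] (1*2+0+8,5) = (10,5)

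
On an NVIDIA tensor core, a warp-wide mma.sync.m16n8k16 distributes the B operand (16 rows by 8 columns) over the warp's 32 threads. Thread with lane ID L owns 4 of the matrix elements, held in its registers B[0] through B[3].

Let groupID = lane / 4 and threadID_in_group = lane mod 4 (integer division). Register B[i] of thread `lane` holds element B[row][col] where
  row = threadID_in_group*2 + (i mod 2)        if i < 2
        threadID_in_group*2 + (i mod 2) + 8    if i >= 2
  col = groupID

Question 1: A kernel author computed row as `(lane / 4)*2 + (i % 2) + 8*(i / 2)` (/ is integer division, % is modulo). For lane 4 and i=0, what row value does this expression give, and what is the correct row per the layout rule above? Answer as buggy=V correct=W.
`(lane / 4)*2 + (i % 2) + 8*(i / 2)`[4,0]→2
L=4→G=4>>2=1, T=4&3=0
[0]→row 0·2+0+0=0  col G=1
row: 2 vs 0

buggy=2 correct=0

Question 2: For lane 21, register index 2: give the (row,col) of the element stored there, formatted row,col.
lane 21: g=5 (21/4), t=1 (21%4)
i=2: r=1*2+0+8=10, c=g=5

10,5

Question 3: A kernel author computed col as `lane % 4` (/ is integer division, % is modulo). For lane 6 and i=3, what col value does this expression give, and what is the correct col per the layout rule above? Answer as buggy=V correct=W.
`lane % 4`[6,3]=>2
L=6=>grp=6>>2=1, tig=6&3=2
[3]=>row 2·2+1+8=13  col grp=1
col: 2 vs 1

buggy=2 correct=1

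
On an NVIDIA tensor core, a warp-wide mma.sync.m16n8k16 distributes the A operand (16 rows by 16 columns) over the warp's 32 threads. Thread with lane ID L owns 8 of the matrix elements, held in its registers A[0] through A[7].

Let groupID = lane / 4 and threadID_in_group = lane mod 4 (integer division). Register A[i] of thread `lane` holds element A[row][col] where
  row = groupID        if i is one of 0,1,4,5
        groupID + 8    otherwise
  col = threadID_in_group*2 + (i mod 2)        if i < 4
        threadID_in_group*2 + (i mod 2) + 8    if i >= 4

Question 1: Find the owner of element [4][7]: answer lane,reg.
r=4⇒gr=4,Rb=0  c=7⇒Cb=0,th=3,odd=1
L=4*4+3=19  i=0*4+0*2+1=1

19,1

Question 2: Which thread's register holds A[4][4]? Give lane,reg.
18,0

r:4=>grp=4,rB=0  c:4=>cB=0,tig=2,lo=0
L=4*4+2=18  i=0*4+0*2+0=0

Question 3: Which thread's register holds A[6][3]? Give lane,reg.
25,1

r:6=>grp=6,rB=0  c:3=>cB=0,tig=1,lo=1
L=6*4+1=25  i=0*4+0*2+1=1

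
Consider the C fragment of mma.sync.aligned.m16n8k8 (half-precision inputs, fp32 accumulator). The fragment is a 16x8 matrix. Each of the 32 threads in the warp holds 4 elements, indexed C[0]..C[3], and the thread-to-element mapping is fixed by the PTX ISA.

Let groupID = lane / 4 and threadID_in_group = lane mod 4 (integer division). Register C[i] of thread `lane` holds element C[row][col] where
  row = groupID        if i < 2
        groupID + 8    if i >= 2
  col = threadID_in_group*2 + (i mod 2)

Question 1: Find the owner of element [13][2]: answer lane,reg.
r=13⇒gr=5,Rb=1  c=2⇒th=1,odd=0
L=5*4+1=21  i=1*2+0=2

21,2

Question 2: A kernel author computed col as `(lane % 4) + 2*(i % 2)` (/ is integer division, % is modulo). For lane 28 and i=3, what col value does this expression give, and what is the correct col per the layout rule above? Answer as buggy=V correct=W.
buggy=2 correct=1

`(lane % 4) + 2*(i % 2)`[28,3]->2
lane 28: g=7 (28/4), t=0 (28%4)
i=3: r=7+8=15, c=0*2+1=1
col: 2 vs 1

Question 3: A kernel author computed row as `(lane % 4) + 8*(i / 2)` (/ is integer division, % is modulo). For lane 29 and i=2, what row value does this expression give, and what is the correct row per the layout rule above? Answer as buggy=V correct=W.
`(lane % 4) + 8*(i / 2)`[29,2]->9
lane 29: g=7 (29/4), t=1 (29%4)
i=2: r=7+8=15, c=1*2+0=2
row: 9 vs 15

buggy=9 correct=15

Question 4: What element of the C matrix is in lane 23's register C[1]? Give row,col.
L=23⇒gr=23>>2=5, th=23&3=3
[1]⇒row 5+0=5  col 3·2+1=7

5,7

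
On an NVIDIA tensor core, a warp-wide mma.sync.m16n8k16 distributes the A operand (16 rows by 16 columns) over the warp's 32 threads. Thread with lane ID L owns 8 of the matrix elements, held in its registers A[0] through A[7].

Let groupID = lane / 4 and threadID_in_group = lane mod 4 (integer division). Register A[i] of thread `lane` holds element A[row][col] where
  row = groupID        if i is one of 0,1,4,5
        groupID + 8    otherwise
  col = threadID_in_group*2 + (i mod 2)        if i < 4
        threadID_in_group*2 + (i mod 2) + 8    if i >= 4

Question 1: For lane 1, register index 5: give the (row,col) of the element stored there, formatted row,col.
0,11

lane 1->1/4=0, 1 mod 4=1
i=5  r:0+0->0  c:2·1+1+8->11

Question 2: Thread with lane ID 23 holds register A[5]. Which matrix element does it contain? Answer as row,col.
lane 23: g=5 (23/4), t=3 (23%4)
i=5: r=5+0=5, c=3*2+1+8=15

5,15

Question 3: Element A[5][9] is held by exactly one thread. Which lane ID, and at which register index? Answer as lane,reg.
20,5

r: 5->gid=5,r8=0  c: 9->c8=1,tid=0,i&1=1
L=5*4+0=20  i=1*4+0*2+1=5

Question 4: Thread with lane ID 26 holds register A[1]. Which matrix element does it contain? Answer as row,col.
6,5

lane 26→26/4=6, 26 mod 4=2
i=1  r:6+0→6  c:2·2+1+0→5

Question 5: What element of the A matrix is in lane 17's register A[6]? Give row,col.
lane 17: grp=4 (17/4), tig=1 (17%4)
i=6: r=4+8=12, c=1*2+0+8=10

12,10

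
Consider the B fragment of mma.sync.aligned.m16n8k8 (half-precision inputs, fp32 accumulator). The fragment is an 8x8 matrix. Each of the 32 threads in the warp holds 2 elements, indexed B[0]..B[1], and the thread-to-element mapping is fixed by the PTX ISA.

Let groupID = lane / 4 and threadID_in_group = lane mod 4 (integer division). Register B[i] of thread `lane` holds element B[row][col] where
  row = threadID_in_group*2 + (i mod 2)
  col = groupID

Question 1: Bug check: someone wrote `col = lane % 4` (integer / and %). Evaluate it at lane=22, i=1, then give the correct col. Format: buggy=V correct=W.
buggy=2 correct=5

`lane % 4`[22,1]→2
lane 22: G=5 (22/4), T=2 (22%4)
i=1: r=2*2+1=5, c=G=5
col: 2 vs 5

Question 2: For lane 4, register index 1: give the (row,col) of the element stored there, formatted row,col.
1,1

L=4->g=4>>2=1, t=4&3=0
[1]->row 0·2+1=1  col g=1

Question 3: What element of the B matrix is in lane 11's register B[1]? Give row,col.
lane 11->11/4=2, 11 mod 4=3
i=1  r:2·3+1->7  c:2

7,2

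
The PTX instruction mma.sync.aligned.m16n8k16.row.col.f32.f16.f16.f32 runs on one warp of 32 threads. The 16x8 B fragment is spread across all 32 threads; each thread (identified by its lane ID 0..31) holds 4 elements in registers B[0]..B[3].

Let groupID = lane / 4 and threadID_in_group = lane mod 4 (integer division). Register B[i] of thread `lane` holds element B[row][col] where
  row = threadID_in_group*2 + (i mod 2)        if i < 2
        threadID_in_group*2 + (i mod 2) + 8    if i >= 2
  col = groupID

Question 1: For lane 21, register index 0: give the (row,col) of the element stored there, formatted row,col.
lane 21: G=5 (21/4), T=1 (21%4)
i=0: r=1*2+0+0=2, c=G=5

2,5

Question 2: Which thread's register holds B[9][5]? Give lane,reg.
c=5->g=5  r=9->rb=1,t=0,b0=1
L=5*4+0=20  i=1*2+1=3

20,3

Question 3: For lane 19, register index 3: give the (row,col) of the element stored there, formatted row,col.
lane 19⇒19/4=4, 19 mod 4=3
i=3  r:2·3+1+8⇒15  c:4

15,4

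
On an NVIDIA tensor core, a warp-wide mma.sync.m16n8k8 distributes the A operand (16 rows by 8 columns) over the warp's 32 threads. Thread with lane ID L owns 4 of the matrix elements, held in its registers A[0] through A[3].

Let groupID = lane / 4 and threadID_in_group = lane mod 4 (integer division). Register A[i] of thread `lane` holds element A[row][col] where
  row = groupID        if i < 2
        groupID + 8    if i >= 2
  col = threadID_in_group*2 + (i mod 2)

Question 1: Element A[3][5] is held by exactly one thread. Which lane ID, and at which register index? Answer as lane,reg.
r: 3->gid=3,r8=0  c: 5->tid=2,i&1=1
L=3*4+2=14  i=0*2+1=1

14,1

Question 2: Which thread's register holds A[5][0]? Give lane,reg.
r:5=>grp=5,rB=0  c:0=>tig=0,lo=0
L=5*4+0=20  i=0*2+0=0

20,0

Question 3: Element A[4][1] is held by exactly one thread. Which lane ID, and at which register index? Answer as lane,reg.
r=4->g=4,rb=0  c=1->t=0,b0=1
L=4*4+0=16  i=0*2+1=1

16,1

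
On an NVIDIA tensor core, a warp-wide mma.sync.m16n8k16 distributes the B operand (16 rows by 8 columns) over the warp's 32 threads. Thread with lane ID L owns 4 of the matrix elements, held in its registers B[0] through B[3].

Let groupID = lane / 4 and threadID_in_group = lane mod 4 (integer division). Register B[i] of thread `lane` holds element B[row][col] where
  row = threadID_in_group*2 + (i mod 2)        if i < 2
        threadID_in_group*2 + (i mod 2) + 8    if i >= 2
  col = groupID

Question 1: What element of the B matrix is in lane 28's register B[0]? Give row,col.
28: G=7,T=0
[0] (0*2+0+0,7) = (0,7)

0,7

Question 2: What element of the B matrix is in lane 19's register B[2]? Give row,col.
19: gr=4,th=3
[2] (3*2+0+8,4) = (14,4)

14,4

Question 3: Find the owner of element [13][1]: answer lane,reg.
6,3

c:1=>grp=1  r:13=>rB=1,tig=2,lo=1
L=1*4+2=6  i=1*2+1=3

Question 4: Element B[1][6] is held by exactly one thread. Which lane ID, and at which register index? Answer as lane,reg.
24,1

c=6->g=6  r=1->rb=0,t=0,b0=1
L=6*4+0=24  i=0*2+1=1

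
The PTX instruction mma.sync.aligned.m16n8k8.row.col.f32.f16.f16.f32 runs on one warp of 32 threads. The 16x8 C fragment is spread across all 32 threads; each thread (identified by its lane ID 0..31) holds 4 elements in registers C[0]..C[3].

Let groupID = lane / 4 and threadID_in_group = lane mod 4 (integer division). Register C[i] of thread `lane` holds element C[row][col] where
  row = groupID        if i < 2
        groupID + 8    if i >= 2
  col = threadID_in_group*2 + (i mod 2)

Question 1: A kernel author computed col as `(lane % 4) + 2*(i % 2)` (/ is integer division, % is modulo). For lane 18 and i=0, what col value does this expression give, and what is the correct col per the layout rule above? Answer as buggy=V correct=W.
buggy=2 correct=4

`(lane % 4) + 2*(i % 2)`[18,0]=>2
lane 18=>18/4=4, 18 mod 4=2
i=0  r:4+0=>4  c:2·2+0=>4
col: 2 vs 4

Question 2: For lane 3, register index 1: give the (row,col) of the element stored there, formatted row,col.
0,7

3: grp=0,tig=3
[1] (0+0,3*2+1) = (0,7)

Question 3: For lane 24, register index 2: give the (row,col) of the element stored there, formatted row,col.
14,0

L=24=>grp=24>>2=6, tig=24&3=0
[2]=>row 6+8=14  col 0·2+0=0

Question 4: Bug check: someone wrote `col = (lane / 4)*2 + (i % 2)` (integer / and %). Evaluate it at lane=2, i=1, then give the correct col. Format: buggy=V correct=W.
`(lane / 4)*2 + (i % 2)`[2,1]⇒1
lane 2⇒2/4=0, 2 mod 4=2
i=1  r:0+0⇒0  c:2·2+1⇒5
col: 1 vs 5

buggy=1 correct=5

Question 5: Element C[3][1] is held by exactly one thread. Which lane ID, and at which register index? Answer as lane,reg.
12,1

r:3=>grp=3,rB=0  c:1=>tig=0,lo=1
L=3*4+0=12  i=0*2+1=1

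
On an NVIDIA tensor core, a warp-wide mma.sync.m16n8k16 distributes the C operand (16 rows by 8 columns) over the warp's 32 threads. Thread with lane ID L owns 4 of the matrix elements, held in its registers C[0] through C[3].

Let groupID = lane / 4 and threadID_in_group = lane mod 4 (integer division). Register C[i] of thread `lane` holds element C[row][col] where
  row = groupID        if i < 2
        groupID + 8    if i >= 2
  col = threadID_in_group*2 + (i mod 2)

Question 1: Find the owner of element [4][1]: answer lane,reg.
16,1

r=4⇒gr=4,Rb=0  c=1⇒th=0,odd=1
L=4*4+0=16  i=0*2+1=1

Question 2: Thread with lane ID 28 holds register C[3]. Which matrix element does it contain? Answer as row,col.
lane 28: G=7 (28/4), T=0 (28%4)
i=3: r=7+8=15, c=0*2+1=1

15,1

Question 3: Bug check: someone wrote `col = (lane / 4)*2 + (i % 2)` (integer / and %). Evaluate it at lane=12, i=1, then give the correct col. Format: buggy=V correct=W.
`(lane / 4)*2 + (i % 2)`[12,1]->7
lane 12: g=3 (12/4), t=0 (12%4)
i=1: r=3+0=3, c=0*2+1=1
col: 7 vs 1

buggy=7 correct=1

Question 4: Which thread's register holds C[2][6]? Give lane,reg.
11,0

r=2→G=2,rhi=0  c=6→T=3,p=0
L=2*4+3=11  i=0*2+0=0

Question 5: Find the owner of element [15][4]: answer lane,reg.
r=15→G=7,rhi=1  c=4→T=2,p=0
L=7*4+2=30  i=1*2+0=2

30,2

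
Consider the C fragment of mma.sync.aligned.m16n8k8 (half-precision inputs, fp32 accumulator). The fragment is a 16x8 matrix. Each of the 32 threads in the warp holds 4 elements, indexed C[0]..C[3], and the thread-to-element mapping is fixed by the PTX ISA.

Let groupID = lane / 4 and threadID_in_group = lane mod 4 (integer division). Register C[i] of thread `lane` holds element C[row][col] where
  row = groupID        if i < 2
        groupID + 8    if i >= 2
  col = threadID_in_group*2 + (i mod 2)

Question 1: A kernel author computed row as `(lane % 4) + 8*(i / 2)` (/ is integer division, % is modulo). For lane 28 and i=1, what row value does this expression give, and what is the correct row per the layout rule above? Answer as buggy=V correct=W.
`(lane % 4) + 8*(i / 2)`[28,1]=>0
lane 28=>28/4=7, 28 mod 4=0
i=1  r:7+0=>7  c:2·0+1=>1
row: 0 vs 7

buggy=0 correct=7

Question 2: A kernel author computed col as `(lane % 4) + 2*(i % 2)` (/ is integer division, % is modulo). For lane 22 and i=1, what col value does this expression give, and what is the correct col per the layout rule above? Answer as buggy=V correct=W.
buggy=4 correct=5

`(lane % 4) + 2*(i % 2)`[22,1]→4
22: G=5,T=2
[1] (5+0,2*2+1) = (5,5)
col: 4 vs 5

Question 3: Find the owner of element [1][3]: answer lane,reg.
5,1

r:1=>grp=1,rB=0  c:3=>tig=1,lo=1
L=1*4+1=5  i=0*2+1=1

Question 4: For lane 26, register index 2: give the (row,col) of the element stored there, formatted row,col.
lane 26->26/4=6, 26 mod 4=2
i=2  r:6+8->14  c:2·2+0->4

14,4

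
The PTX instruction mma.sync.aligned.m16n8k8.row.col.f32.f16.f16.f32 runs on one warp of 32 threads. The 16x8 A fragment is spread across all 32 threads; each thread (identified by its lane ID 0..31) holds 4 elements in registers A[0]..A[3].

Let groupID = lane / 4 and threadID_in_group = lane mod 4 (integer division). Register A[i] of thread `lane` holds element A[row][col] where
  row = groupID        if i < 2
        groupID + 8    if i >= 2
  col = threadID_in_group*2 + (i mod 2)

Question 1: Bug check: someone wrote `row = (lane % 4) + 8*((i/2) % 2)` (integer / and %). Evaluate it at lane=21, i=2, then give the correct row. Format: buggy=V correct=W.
buggy=9 correct=13

`(lane % 4) + 8*((i/2) % 2)`[21,2]->9
lane 21->21/4=5, 21 mod 4=1
i=2  r:5+8->13  c:2·1+0->2
row: 9 vs 13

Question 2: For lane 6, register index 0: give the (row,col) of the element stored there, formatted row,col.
1,4

lane 6: g=1 (6/4), t=2 (6%4)
i=0: r=1+0=1, c=2*2+0=4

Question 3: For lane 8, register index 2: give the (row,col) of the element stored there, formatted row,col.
L=8->g=8>>2=2, t=8&3=0
[2]->row 2+8=10  col 0·2+0=0

10,0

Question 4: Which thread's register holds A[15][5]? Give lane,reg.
r: 15->gid=7,r8=1  c: 5->tid=2,i&1=1
L=7*4+2=30  i=1*2+1=3

30,3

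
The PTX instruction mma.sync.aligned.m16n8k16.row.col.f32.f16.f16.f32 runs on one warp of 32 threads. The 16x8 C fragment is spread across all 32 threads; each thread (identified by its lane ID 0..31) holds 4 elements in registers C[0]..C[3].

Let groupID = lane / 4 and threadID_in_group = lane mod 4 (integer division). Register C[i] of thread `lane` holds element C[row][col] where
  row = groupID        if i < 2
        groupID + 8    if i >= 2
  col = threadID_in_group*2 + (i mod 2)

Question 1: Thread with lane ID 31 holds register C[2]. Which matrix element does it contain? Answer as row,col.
15,6

lane 31->31/4=7, 31 mod 4=3
i=2  r:7+8->15  c:2·3+0->6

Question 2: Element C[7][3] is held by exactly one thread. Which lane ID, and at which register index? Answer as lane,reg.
r=7⇒gr=7,Rb=0  c=3⇒th=1,odd=1
L=7*4+1=29  i=0*2+1=1

29,1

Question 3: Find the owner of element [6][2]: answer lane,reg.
25,0

r=6→G=6,rhi=0  c=2→T=1,p=0
L=6*4+1=25  i=0*2+0=0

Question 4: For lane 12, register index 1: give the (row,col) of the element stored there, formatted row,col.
3,1

lane 12: g=3 (12/4), t=0 (12%4)
i=1: r=3+0=3, c=0*2+1=1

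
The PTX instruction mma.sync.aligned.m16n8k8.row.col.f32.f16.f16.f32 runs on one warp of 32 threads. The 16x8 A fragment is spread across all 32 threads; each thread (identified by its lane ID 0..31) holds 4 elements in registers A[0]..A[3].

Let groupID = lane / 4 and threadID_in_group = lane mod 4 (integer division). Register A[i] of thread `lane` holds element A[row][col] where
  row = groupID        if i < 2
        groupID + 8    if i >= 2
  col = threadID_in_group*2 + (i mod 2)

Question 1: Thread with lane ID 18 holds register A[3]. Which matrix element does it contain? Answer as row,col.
12,5

18: G=4,T=2
[3] (4+8,2*2+1) = (12,5)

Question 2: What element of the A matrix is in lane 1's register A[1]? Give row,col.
lane 1: G=0 (1/4), T=1 (1%4)
i=1: r=0+0=0, c=1*2+1=3

0,3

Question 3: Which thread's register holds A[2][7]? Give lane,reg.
11,1

r=2→G=2,rhi=0  c=7→T=3,p=1
L=2*4+3=11  i=0*2+1=1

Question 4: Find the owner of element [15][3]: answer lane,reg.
29,3

r=15→G=7,rhi=1  c=3→T=1,p=1
L=7*4+1=29  i=1*2+1=3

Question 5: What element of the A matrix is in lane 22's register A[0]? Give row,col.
22: gid=5,tid=2
[0] (5+0,2*2+0) = (5,4)

5,4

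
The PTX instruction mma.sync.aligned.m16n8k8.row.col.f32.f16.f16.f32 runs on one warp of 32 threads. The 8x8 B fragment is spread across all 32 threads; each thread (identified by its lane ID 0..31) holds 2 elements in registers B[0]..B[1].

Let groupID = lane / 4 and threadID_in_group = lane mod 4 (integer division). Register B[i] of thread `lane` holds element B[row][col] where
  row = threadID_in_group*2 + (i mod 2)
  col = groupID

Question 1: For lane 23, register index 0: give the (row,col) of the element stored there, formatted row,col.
lane 23: gr=5 (23/4), th=3 (23%4)
i=0: r=3*2+0=6, c=gr=5

6,5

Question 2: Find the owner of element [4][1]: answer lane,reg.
c: 1->gid=1  r: 4->tid=2,i&1=0
L=1*4+2=6  i=0=0

6,0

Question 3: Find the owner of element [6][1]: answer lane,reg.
7,0

c:1=>grp=1  r:6=>tig=3,lo=0
L=1*4+3=7  i=0=0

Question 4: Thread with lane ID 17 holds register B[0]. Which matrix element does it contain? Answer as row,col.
2,4

lane 17: g=4 (17/4), t=1 (17%4)
i=0: r=1*2+0=2, c=g=4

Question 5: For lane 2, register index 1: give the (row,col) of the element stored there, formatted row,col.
5,0

L=2=>grp=2>>2=0, tig=2&3=2
[1]=>row 2·2+1=5  col grp=0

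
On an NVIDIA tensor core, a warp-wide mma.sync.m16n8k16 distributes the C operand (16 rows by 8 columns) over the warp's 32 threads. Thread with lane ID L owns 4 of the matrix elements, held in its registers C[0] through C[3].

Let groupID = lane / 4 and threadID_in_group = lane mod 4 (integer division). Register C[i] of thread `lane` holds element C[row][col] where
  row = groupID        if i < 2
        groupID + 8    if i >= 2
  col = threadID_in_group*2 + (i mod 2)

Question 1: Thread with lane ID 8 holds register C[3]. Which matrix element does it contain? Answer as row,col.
10,1

L=8→G=8>>2=2, T=8&3=0
[3]→row 2+8=10  col 0·2+1=1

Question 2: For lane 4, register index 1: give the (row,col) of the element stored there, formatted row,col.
1,1

4: G=1,T=0
[1] (1+0,0*2+1) = (1,1)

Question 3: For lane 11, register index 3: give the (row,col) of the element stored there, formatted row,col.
lane 11: G=2 (11/4), T=3 (11%4)
i=3: r=2+8=10, c=3*2+1=7

10,7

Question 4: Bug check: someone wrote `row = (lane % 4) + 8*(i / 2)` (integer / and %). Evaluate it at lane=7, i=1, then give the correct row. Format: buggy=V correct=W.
buggy=3 correct=1

`(lane % 4) + 8*(i / 2)`[7,1]→3
L=7→G=7>>2=1, T=7&3=3
[1]→row 1+0=1  col 3·2+1=7
row: 3 vs 1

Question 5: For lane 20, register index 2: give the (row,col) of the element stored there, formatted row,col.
13,0

L=20⇒gr=20>>2=5, th=20&3=0
[2]⇒row 5+8=13  col 0·2+0=0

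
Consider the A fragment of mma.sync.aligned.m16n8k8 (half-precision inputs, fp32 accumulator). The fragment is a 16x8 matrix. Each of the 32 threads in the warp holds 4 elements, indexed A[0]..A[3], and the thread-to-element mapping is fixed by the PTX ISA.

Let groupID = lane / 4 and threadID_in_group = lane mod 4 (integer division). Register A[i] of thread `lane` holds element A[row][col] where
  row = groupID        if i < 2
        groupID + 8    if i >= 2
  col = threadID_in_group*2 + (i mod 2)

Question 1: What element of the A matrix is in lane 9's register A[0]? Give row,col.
2,2

9: gr=2,th=1
[0] (2+0,1*2+0) = (2,2)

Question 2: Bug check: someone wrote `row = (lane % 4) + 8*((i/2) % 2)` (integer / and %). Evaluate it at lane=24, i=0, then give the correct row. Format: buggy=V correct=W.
`(lane % 4) + 8*((i/2) % 2)`[24,0]->0
lane 24->24/4=6, 24 mod 4=0
i=0  r:6+0->6  c:2·0+0->0
row: 0 vs 6

buggy=0 correct=6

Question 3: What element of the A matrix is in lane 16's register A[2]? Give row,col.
L=16=>grp=16>>2=4, tig=16&3=0
[2]=>row 4+8=12  col 0·2+0=0

12,0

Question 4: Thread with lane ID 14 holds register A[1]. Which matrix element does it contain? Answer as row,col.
lane 14⇒14/4=3, 14 mod 4=2
i=1  r:3+0⇒3  c:2·2+1⇒5

3,5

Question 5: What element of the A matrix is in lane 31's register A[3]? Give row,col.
lane 31⇒31/4=7, 31 mod 4=3
i=3  r:7+8⇒15  c:2·3+1⇒7

15,7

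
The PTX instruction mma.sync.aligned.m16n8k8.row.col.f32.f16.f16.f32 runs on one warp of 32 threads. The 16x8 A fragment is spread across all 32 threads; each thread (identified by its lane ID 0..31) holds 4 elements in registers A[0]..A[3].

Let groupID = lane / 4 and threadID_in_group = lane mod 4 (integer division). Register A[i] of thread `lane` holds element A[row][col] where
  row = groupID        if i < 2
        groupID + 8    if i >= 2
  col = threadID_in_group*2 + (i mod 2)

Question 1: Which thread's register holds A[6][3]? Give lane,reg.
r=6⇒gr=6,Rb=0  c=3⇒th=1,odd=1
L=6*4+1=25  i=0*2+1=1

25,1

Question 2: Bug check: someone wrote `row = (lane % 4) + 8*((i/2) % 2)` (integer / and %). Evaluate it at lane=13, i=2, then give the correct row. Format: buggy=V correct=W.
buggy=9 correct=11

`(lane % 4) + 8*((i/2) % 2)`[13,2]=>9
L=13=>grp=13>>2=3, tig=13&3=1
[2]=>row 3+8=11  col 1·2+0=2
row: 9 vs 11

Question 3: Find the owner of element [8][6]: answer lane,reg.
r=8->g=0,rb=1  c=6->t=3,b0=0
L=0*4+3=3  i=1*2+0=2

3,2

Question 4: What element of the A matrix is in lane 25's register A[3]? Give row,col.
14,3

L=25→G=25>>2=6, T=25&3=1
[3]→row 6+8=14  col 1·2+1=3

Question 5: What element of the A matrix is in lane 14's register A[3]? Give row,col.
11,5

14: gr=3,th=2
[3] (3+8,2*2+1) = (11,5)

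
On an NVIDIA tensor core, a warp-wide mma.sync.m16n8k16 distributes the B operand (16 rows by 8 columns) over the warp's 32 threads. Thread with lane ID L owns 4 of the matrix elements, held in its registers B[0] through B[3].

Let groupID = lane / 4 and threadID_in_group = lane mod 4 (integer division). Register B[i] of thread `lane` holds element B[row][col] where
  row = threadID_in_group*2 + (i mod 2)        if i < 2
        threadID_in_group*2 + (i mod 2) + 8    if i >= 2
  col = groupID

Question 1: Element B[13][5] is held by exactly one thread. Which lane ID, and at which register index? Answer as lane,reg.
22,3

c=5⇒gr=5  r=13⇒Rb=1,th=2,odd=1
L=5*4+2=22  i=1*2+1=3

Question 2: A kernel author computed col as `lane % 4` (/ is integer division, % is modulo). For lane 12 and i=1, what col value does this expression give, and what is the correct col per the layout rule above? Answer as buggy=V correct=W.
buggy=0 correct=3

`lane % 4`[12,1]=>0
12: grp=3,tig=0
[1] (0*2+1+0,3) = (1,3)
col: 0 vs 3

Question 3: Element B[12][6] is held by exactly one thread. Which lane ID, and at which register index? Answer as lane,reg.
26,2

c=6⇒gr=6  r=12⇒Rb=1,th=2,odd=0
L=6*4+2=26  i=1*2+0=2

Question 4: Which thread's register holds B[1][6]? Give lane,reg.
24,1

c:6=>grp=6  r:1=>rB=0,tig=0,lo=1
L=6*4+0=24  i=0*2+1=1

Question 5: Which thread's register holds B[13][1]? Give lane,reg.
6,3

c=1⇒gr=1  r=13⇒Rb=1,th=2,odd=1
L=1*4+2=6  i=1*2+1=3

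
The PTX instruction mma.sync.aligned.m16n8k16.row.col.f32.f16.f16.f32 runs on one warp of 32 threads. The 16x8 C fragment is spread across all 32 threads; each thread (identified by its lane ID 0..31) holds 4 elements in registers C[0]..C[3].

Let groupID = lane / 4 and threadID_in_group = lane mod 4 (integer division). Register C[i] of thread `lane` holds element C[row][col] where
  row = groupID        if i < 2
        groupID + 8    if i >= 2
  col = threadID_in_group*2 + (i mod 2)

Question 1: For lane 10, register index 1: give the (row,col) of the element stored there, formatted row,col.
2,5

10: g=2,t=2
[1] (2+0,2*2+1) = (2,5)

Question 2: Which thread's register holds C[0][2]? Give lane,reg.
r=0⇒gr=0,Rb=0  c=2⇒th=1,odd=0
L=0*4+1=1  i=0*2+0=0

1,0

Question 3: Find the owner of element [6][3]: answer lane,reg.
25,1

r=6⇒gr=6,Rb=0  c=3⇒th=1,odd=1
L=6*4+1=25  i=0*2+1=1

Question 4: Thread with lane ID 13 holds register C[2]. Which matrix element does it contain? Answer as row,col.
11,2

L=13->g=13>>2=3, t=13&3=1
[2]->row 3+8=11  col 1·2+0=2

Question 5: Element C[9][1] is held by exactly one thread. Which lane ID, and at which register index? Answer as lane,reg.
4,3

r=9⇒gr=1,Rb=1  c=1⇒th=0,odd=1
L=1*4+0=4  i=1*2+1=3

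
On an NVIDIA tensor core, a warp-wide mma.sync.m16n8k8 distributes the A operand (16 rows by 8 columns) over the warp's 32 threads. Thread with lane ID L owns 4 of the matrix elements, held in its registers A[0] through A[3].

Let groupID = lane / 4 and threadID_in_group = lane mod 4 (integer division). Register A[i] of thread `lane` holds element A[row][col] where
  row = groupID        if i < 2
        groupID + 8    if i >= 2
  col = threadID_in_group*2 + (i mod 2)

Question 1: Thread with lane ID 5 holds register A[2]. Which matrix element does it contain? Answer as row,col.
9,2

L=5->gid=5>>2=1, tid=5&3=1
[2]->row 1+8=9  col 1·2+0=2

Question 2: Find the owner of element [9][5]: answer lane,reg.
r: 9->gid=1,r8=1  c: 5->tid=2,i&1=1
L=1*4+2=6  i=1*2+1=3

6,3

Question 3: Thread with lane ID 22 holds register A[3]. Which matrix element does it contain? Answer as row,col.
22: grp=5,tig=2
[3] (5+8,2*2+1) = (13,5)

13,5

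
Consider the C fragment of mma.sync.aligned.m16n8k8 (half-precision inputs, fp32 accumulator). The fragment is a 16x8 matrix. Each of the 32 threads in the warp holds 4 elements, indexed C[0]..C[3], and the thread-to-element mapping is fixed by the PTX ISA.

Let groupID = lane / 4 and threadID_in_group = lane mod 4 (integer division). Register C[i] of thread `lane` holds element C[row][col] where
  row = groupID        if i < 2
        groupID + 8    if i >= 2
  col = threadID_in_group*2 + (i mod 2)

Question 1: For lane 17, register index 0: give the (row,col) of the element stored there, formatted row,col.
4,2

lane 17: g=4 (17/4), t=1 (17%4)
i=0: r=4+0=4, c=1*2+0=2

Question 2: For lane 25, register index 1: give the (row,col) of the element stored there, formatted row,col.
6,3

L=25->g=25>>2=6, t=25&3=1
[1]->row 6+0=6  col 1·2+1=3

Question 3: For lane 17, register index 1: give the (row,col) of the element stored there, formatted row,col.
4,3

lane 17: gid=4 (17/4), tid=1 (17%4)
i=1: r=4+0=4, c=1*2+1=3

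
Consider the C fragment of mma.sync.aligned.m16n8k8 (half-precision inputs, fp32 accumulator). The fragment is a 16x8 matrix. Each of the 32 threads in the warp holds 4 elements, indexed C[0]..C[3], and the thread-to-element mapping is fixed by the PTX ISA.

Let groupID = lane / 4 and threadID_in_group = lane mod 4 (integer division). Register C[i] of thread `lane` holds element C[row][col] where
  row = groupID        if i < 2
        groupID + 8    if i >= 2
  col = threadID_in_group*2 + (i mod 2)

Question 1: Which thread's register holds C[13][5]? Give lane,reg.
22,3

r=13→G=5,rhi=1  c=5→T=2,p=1
L=5*4+2=22  i=1*2+1=3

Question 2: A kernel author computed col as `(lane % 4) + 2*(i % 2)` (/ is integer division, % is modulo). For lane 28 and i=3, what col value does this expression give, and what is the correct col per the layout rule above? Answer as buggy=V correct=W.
buggy=2 correct=1

`(lane % 4) + 2*(i % 2)`[28,3]->2
lane 28: g=7 (28/4), t=0 (28%4)
i=3: r=7+8=15, c=0*2+1=1
col: 2 vs 1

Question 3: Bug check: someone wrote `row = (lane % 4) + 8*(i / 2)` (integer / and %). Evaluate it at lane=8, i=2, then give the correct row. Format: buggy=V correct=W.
`(lane % 4) + 8*(i / 2)`[8,2]->8
lane 8: gid=2 (8/4), tid=0 (8%4)
i=2: r=2+8=10, c=0*2+0=0
row: 8 vs 10

buggy=8 correct=10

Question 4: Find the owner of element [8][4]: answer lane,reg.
r: 8->gid=0,r8=1  c: 4->tid=2,i&1=0
L=0*4+2=2  i=1*2+0=2

2,2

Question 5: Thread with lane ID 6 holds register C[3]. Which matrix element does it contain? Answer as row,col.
L=6⇒gr=6>>2=1, th=6&3=2
[3]⇒row 1+8=9  col 2·2+1=5

9,5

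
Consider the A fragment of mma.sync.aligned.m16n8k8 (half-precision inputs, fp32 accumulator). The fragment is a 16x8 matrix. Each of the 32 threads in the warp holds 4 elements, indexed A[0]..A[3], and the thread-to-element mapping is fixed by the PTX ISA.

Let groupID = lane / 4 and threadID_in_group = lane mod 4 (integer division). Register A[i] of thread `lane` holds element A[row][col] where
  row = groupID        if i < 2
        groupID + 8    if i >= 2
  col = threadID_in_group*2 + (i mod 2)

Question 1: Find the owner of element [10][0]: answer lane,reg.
8,2

r=10⇒gr=2,Rb=1  c=0⇒th=0,odd=0
L=2*4+0=8  i=1*2+0=2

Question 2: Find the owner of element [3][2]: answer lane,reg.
r=3->g=3,rb=0  c=2->t=1,b0=0
L=3*4+1=13  i=0*2+0=0

13,0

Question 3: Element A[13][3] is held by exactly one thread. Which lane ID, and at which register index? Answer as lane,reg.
r=13⇒gr=5,Rb=1  c=3⇒th=1,odd=1
L=5*4+1=21  i=1*2+1=3

21,3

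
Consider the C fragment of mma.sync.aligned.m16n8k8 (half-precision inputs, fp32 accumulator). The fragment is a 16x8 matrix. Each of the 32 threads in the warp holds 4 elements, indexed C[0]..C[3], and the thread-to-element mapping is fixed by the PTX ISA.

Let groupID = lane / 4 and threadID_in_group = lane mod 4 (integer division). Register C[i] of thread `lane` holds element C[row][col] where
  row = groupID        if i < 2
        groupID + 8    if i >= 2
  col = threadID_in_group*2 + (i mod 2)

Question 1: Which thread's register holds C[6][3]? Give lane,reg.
r=6->g=6,rb=0  c=3->t=1,b0=1
L=6*4+1=25  i=0*2+1=1

25,1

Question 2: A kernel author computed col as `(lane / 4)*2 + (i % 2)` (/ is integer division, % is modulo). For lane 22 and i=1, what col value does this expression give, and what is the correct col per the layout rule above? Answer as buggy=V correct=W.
buggy=11 correct=5

`(lane / 4)*2 + (i % 2)`[22,1]->11
lane 22: g=5 (22/4), t=2 (22%4)
i=1: r=5+0=5, c=2*2+1=5
col: 11 vs 5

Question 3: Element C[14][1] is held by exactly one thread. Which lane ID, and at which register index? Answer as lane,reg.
r: 14->gid=6,r8=1  c: 1->tid=0,i&1=1
L=6*4+0=24  i=1*2+1=3

24,3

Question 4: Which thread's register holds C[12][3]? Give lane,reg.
17,3

r=12⇒gr=4,Rb=1  c=3⇒th=1,odd=1
L=4*4+1=17  i=1*2+1=3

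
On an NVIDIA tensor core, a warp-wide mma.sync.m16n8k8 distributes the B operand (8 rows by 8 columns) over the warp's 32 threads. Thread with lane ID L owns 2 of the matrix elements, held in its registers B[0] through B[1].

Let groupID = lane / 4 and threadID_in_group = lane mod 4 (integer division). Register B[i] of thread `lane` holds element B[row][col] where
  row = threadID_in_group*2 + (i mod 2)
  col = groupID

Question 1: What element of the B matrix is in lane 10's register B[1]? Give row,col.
lane 10->10/4=2, 10 mod 4=2
i=1  r:2·2+1->5  c:2

5,2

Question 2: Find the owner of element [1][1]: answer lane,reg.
4,1

c=1->g=1  r=1->t=0,b0=1
L=1*4+0=4  i=1=1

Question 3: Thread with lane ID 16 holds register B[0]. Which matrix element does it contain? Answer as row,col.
16: gid=4,tid=0
[0] (0*2+0,4) = (0,4)

0,4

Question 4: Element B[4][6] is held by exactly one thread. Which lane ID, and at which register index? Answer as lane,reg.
26,0

c:6=>grp=6  r:4=>tig=2,lo=0
L=6*4+2=26  i=0=0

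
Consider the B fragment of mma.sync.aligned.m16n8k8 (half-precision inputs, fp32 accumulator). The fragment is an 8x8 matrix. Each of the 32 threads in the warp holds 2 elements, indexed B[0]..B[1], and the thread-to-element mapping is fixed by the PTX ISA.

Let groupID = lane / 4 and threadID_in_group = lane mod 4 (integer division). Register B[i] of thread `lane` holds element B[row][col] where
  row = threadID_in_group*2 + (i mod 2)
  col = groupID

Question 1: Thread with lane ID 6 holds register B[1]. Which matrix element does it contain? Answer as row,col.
5,1

6: grp=1,tig=2
[1] (2*2+1,1) = (5,1)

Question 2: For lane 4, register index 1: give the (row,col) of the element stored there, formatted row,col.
4: G=1,T=0
[1] (0*2+1,1) = (1,1)

1,1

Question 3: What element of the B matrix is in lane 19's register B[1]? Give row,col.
lane 19=>19/4=4, 19 mod 4=3
i=1  r:2·3+1=>7  c:4

7,4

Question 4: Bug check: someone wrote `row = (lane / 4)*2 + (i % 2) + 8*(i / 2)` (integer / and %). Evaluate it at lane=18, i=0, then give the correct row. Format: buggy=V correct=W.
`(lane / 4)*2 + (i % 2) + 8*(i / 2)`[18,0]⇒8
lane 18: gr=4 (18/4), th=2 (18%4)
i=0: r=2*2+0=4, c=gr=4
row: 8 vs 4

buggy=8 correct=4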